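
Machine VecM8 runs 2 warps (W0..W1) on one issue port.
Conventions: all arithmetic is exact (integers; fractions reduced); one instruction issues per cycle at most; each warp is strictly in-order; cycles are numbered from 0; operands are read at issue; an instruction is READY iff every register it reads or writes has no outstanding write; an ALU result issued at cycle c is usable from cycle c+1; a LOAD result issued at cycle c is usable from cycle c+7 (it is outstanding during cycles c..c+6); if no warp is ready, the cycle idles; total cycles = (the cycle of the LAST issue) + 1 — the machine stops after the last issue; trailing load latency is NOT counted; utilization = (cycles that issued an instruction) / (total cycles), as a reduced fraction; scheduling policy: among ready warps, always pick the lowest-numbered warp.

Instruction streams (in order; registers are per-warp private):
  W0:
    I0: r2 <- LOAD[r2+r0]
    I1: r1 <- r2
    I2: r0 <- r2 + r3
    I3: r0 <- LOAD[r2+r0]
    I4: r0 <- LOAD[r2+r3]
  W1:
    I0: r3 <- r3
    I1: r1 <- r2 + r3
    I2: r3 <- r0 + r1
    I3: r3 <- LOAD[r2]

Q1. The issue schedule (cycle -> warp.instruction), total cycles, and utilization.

cycle 0: W0.I0
cycle 1: W1.I0
cycle 2: W1.I1
cycle 3: W1.I2
cycle 4: W1.I3
cycle 5: idle
cycle 6: idle
cycle 7: W0.I1
cycle 8: W0.I2
cycle 9: W0.I3
cycle 10: idle
cycle 11: idle
cycle 12: idle
cycle 13: idle
cycle 14: idle
cycle 15: idle
cycle 16: W0.I4

Answer: 17 cycles, utilization 9/17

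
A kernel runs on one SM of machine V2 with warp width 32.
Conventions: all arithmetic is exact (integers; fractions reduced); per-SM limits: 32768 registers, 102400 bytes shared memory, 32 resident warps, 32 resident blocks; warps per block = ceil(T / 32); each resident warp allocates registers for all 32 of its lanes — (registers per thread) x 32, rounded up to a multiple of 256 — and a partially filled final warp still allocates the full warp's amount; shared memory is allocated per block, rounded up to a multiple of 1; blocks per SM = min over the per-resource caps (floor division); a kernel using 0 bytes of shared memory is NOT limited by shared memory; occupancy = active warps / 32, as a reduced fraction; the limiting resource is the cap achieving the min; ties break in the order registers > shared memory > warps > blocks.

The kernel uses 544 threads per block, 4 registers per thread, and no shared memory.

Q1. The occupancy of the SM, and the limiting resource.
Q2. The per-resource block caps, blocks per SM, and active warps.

Answer: occupancy 17/32, limited by warps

registers: 7 blocks
shared memory: no limit (kernel uses none)
warps: 1 block
blocks: 32 blocks

Answer: 1 block, 17 active warps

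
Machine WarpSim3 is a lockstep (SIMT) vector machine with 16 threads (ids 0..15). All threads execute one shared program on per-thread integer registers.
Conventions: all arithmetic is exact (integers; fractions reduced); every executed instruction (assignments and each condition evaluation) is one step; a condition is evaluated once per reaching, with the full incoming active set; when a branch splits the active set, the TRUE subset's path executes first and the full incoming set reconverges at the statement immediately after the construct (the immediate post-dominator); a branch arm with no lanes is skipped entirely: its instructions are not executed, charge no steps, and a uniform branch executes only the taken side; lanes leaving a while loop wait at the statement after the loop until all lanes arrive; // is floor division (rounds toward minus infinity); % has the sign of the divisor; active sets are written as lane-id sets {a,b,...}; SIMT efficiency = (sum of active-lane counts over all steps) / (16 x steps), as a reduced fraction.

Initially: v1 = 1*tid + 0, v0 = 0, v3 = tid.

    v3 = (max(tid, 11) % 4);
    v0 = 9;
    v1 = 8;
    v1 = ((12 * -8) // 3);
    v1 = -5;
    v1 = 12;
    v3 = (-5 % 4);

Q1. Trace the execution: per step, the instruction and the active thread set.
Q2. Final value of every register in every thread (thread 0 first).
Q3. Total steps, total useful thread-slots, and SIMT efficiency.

step 0: v3 <- (max(tid, 11) % 4)     {0,1,2,3,4,5,6,7,8,9,10,11,12,13,14,15}
step 1: v0 <- 9                      {0,1,2,3,4,5,6,7,8,9,10,11,12,13,14,15}
step 2: v1 <- 8                      {0,1,2,3,4,5,6,7,8,9,10,11,12,13,14,15}
step 3: v1 <- ((12 * -8) // 3)       {0,1,2,3,4,5,6,7,8,9,10,11,12,13,14,15}
step 4: v1 <- -5                     {0,1,2,3,4,5,6,7,8,9,10,11,12,13,14,15}
step 5: v1 <- 12                     {0,1,2,3,4,5,6,7,8,9,10,11,12,13,14,15}
step 6: v3 <- (-5 % 4)               {0,1,2,3,4,5,6,7,8,9,10,11,12,13,14,15}

Answer: 7 steps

v1: 12,12,12,12,12,12,12,12,12,12,12,12,12,12,12,12
v0: 9,9,9,9,9,9,9,9,9,9,9,9,9,9,9,9
v3: 3,3,3,3,3,3,3,3,3,3,3,3,3,3,3,3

steps = 7; useful = 112; efficiency = 112/112 = 1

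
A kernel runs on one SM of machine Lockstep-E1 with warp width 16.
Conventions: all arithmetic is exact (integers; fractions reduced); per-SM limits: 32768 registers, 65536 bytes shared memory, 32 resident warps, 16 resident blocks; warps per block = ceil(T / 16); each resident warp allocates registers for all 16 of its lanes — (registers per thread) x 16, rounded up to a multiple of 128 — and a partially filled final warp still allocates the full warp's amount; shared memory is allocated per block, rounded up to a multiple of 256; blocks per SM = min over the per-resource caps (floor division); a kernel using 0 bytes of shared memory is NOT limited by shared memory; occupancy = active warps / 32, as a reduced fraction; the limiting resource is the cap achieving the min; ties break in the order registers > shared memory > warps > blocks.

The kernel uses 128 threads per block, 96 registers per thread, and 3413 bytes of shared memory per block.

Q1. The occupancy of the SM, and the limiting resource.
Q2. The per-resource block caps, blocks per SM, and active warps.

Answer: occupancy 1/2, limited by registers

registers: 2 blocks
shared memory: 18 blocks
warps: 4 blocks
blocks: 16 blocks

Answer: 2 blocks, 16 active warps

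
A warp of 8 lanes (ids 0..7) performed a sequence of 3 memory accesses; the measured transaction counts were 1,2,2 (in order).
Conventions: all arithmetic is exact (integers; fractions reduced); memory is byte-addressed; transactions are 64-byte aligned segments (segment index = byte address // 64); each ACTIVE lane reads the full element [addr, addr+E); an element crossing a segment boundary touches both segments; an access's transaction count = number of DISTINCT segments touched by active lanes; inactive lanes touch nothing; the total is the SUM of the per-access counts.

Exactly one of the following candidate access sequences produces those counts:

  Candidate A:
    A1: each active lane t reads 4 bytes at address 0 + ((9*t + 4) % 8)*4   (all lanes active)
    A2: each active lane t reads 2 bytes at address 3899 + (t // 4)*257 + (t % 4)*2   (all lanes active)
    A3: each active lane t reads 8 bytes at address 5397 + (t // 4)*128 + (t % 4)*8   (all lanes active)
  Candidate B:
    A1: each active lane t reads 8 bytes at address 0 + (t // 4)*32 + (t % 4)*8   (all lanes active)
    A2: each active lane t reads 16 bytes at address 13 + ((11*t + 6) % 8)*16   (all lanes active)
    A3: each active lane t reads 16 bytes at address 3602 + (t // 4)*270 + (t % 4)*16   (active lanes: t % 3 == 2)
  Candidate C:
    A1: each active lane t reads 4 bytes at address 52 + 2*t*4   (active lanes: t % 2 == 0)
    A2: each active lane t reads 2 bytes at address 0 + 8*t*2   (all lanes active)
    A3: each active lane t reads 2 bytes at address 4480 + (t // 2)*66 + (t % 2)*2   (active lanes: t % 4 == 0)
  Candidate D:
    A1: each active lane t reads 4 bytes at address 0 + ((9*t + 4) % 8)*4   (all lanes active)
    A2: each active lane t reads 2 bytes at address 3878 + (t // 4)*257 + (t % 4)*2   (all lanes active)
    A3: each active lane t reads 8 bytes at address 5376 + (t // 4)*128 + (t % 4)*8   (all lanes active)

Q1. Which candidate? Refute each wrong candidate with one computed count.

A: A2 gives 4 transactions, not 2
B: A2 gives 3 transactions, not 2
C: A1 gives 2 transactions, not 1
D: all counts match (1,2,2)

Answer: D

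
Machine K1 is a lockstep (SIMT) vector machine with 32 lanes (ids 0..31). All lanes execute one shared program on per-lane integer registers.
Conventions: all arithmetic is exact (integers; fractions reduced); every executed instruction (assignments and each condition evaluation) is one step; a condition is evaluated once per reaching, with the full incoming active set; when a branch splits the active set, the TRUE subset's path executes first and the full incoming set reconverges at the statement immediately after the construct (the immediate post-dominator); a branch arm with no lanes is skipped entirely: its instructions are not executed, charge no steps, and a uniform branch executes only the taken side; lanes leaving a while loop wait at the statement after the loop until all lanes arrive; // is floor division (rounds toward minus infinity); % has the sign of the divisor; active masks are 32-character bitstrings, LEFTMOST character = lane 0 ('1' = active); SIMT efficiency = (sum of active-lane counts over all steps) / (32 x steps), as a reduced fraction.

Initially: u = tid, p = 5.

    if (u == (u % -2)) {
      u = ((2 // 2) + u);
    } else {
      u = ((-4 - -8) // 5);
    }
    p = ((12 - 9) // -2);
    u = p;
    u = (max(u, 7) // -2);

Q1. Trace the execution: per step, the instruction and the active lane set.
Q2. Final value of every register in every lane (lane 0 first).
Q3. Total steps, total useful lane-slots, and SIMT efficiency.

step 0: eval (u == (u % -2))         11111111111111111111111111111111
step 1: u <- ((2 // 2) + u)          10000000000000000000000000000000
step 2: u <- ((-4 - -8) // 5)        01111111111111111111111111111111
step 3: p <- ((12 - 9) // -2)        11111111111111111111111111111111
step 4: u <- p                       11111111111111111111111111111111
step 5: u <- (max(u, 7) // -2)       11111111111111111111111111111111

Answer: 6 steps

u: -4,-4,-4,-4,-4,-4,-4,-4,-4,-4,-4,-4,-4,-4,-4,-4,-4,-4,-4,-4,-4,-4,-4,-4,-4,-4,-4,-4,-4,-4,-4,-4
p: -2,-2,-2,-2,-2,-2,-2,-2,-2,-2,-2,-2,-2,-2,-2,-2,-2,-2,-2,-2,-2,-2,-2,-2,-2,-2,-2,-2,-2,-2,-2,-2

steps = 6; useful = 160; efficiency = 160/192 = 5/6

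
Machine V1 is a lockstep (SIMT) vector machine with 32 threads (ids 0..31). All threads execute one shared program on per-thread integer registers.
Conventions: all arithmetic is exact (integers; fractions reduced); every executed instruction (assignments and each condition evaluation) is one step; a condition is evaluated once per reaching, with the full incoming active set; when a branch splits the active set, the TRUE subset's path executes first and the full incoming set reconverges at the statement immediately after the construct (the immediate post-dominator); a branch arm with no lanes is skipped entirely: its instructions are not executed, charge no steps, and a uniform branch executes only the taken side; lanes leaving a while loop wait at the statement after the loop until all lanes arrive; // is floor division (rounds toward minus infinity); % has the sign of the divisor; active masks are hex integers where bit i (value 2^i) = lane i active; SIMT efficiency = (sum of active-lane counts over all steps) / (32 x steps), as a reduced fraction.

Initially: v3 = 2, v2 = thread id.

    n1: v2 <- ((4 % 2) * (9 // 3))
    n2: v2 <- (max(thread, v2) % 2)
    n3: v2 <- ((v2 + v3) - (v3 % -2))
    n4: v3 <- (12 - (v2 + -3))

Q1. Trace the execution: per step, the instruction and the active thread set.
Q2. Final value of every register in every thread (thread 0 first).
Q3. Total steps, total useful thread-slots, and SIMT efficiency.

step 0: v2 <- ((4 % 2) * (9 // 3))   0xffffffff
step 1: v2 <- (max(thread, v2) % 2)  0xffffffff
step 2: v2 <- ((v2 + v3) - (v3 % -2)) 0xffffffff
step 3: v3 <- (12 - (v2 + -3))       0xffffffff

Answer: 4 steps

v3: 13,12,13,12,13,12,13,12,13,12,13,12,13,12,13,12,13,12,13,12,13,12,13,12,13,12,13,12,13,12,13,12
v2: 2,3,2,3,2,3,2,3,2,3,2,3,2,3,2,3,2,3,2,3,2,3,2,3,2,3,2,3,2,3,2,3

steps = 4; useful = 128; efficiency = 128/128 = 1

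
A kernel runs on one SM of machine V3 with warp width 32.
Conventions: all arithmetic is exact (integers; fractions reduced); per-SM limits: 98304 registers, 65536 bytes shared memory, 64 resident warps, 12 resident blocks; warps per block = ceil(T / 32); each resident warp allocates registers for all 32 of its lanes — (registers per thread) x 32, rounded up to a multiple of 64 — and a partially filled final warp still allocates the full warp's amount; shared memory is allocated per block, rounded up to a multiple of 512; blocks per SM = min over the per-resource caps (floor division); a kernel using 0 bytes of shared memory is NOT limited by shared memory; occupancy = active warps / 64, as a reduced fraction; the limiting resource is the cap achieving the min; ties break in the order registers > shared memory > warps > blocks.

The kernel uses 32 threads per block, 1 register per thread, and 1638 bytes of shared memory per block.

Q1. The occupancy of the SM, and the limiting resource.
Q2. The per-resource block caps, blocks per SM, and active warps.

Answer: occupancy 3/16, limited by blocks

registers: 1536 blocks
shared memory: 32 blocks
warps: 64 blocks
blocks: 12 blocks

Answer: 12 blocks, 12 active warps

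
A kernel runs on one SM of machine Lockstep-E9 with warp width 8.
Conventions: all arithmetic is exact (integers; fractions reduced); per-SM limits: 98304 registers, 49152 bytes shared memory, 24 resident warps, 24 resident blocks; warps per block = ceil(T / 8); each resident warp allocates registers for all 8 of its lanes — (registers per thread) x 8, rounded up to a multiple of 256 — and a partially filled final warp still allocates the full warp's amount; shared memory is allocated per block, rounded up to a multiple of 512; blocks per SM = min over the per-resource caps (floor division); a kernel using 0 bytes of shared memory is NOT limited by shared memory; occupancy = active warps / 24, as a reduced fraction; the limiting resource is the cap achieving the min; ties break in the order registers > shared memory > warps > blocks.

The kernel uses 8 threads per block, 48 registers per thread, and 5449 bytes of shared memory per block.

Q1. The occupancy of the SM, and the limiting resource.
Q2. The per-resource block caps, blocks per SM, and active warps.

Answer: occupancy 1/3, limited by shared memory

registers: 192 blocks
shared memory: 8 blocks
warps: 24 blocks
blocks: 24 blocks

Answer: 8 blocks, 8 active warps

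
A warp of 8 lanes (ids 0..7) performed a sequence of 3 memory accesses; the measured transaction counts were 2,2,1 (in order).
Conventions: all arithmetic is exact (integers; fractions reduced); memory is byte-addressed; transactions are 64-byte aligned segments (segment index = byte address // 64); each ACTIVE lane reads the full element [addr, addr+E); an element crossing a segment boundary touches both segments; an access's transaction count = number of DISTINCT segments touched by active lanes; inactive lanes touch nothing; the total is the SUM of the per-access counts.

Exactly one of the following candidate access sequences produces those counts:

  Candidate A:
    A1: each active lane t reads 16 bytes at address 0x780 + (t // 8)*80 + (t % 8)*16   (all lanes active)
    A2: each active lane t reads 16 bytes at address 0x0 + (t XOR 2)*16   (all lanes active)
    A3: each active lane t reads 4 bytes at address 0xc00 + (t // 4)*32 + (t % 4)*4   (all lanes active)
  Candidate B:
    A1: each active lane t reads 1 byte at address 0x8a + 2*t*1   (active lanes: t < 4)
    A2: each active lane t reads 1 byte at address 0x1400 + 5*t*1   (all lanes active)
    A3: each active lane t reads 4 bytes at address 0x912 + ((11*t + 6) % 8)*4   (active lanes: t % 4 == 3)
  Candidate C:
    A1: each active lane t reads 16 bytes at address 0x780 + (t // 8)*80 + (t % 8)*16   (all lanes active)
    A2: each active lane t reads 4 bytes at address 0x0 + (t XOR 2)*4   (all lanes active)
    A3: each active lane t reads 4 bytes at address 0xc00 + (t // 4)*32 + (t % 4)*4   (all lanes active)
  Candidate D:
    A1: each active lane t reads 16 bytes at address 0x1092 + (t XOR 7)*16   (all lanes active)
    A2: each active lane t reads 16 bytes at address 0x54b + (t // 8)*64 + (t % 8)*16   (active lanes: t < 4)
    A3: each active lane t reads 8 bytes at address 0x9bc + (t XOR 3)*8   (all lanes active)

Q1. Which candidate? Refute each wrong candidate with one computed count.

B: A1 gives 1 transaction, not 2
C: A2 gives 1 transaction, not 2
D: A1 gives 3 transactions, not 2
A: all counts match (2,2,1)

Answer: A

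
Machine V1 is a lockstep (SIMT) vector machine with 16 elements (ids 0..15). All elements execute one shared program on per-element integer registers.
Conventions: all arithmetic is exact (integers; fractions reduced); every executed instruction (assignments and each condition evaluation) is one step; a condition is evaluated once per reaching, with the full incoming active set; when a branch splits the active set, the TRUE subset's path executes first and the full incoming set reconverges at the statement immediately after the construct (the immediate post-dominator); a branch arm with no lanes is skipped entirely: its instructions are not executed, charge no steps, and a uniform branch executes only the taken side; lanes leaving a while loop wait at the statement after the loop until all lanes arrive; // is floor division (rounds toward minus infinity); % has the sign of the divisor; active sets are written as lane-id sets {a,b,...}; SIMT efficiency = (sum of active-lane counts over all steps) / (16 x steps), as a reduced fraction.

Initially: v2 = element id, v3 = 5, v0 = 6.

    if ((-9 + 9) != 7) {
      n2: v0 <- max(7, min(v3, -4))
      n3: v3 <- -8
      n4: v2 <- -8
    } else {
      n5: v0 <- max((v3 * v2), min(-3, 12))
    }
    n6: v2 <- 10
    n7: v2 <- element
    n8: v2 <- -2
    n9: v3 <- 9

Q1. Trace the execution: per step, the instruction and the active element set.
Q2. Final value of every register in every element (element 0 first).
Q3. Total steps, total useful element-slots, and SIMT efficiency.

step 0: eval ((-9 + 9) != 7)         {0,1,2,3,4,5,6,7,8,9,10,11,12,13,14,15}
step 1: v0 <- max(7, min(v3, -4))    {0,1,2,3,4,5,6,7,8,9,10,11,12,13,14,15}
step 2: v3 <- -8                     {0,1,2,3,4,5,6,7,8,9,10,11,12,13,14,15}
step 3: v2 <- -8                     {0,1,2,3,4,5,6,7,8,9,10,11,12,13,14,15}
step 4: v2 <- 10                     {0,1,2,3,4,5,6,7,8,9,10,11,12,13,14,15}
step 5: v2 <- element                {0,1,2,3,4,5,6,7,8,9,10,11,12,13,14,15}
step 6: v2 <- -2                     {0,1,2,3,4,5,6,7,8,9,10,11,12,13,14,15}
step 7: v3 <- 9                      {0,1,2,3,4,5,6,7,8,9,10,11,12,13,14,15}

Answer: 8 steps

v2: -2,-2,-2,-2,-2,-2,-2,-2,-2,-2,-2,-2,-2,-2,-2,-2
v3: 9,9,9,9,9,9,9,9,9,9,9,9,9,9,9,9
v0: 7,7,7,7,7,7,7,7,7,7,7,7,7,7,7,7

steps = 8; useful = 128; efficiency = 128/128 = 1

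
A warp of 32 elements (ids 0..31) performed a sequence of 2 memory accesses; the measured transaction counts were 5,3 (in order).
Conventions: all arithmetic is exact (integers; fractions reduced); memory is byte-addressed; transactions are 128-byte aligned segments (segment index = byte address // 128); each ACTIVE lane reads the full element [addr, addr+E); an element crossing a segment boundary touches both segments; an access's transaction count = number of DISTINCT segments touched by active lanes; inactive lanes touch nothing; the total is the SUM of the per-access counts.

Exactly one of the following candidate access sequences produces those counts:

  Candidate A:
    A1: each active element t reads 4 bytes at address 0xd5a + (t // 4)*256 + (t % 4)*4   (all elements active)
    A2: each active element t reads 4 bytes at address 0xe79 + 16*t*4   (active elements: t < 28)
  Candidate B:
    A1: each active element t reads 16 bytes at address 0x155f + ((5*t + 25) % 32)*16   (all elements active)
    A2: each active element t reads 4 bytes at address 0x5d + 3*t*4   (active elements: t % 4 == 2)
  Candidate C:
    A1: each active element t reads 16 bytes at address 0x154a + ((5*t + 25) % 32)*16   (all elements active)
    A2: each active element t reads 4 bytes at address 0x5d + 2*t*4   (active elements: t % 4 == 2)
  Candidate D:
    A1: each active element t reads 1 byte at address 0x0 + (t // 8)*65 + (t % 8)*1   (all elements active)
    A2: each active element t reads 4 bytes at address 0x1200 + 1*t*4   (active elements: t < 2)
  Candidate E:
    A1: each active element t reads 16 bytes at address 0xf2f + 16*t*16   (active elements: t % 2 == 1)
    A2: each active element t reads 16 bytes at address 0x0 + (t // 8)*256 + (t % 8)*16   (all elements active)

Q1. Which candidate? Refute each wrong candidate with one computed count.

A: A1 gives 8 transactions, not 5
B: A2 gives 4 transactions, not 3
D: A1 gives 2 transactions, not 5
E: A1 gives 16 transactions, not 5
C: all counts match (5,3)

Answer: C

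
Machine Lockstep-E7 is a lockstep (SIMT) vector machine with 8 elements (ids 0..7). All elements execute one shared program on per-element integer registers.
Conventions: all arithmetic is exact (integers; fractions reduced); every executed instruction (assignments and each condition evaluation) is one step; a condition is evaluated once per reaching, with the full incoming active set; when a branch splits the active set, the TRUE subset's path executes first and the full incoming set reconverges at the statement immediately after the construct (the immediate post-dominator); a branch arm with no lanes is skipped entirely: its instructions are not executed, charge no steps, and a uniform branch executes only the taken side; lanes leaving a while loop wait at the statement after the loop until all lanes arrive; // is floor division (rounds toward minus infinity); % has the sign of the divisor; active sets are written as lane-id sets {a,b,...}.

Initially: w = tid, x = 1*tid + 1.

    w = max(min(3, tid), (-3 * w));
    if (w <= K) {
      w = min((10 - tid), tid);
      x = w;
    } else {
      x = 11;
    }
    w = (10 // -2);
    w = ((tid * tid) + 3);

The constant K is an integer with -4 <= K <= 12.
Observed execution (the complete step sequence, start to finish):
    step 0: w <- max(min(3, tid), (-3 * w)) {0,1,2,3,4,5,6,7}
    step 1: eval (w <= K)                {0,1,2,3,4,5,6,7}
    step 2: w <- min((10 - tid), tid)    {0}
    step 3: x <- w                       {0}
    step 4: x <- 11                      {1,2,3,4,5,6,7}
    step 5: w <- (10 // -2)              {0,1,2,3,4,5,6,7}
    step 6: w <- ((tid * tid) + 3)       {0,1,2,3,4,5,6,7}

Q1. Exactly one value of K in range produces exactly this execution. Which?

Answer: K = 0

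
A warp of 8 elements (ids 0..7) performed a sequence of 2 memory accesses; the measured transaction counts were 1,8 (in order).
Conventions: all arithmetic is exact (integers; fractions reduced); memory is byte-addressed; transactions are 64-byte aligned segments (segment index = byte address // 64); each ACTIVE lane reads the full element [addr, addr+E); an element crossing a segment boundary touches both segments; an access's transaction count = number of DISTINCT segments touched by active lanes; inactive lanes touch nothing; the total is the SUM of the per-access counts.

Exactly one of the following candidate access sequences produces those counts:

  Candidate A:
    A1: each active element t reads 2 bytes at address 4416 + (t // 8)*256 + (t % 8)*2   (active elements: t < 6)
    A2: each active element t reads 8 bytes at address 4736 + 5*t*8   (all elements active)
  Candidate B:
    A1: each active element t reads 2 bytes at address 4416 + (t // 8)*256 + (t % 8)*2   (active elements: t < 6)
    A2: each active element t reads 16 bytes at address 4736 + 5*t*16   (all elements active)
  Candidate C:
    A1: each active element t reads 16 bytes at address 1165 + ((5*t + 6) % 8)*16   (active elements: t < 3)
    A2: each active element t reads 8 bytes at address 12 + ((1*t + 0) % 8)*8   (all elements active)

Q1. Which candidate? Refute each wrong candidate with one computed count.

A: A2 gives 5 transactions, not 8
C: A1 gives 2 transactions, not 1
B: all counts match (1,8)

Answer: B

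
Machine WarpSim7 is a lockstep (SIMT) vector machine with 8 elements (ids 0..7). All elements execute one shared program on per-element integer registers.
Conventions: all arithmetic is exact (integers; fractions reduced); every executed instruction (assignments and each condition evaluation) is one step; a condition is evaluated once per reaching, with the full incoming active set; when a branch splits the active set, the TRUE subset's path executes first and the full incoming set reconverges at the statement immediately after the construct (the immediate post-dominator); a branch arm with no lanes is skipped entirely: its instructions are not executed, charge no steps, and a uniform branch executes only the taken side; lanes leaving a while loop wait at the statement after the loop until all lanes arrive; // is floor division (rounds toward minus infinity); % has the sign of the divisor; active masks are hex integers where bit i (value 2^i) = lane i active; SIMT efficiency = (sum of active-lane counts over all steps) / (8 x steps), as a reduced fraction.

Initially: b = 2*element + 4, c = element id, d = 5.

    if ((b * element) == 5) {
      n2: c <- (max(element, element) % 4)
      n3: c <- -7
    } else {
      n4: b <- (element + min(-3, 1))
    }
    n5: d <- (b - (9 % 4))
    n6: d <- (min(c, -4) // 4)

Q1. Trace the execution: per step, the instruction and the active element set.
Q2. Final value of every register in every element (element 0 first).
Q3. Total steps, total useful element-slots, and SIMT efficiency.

step 0: eval ((b * element) == 5)    0xff
step 1: b <- (element + min(-3, 1))  0xff
step 2: d <- (b - (9 % 4))           0xff
step 3: d <- (min(c, -4) // 4)       0xff

Answer: 4 steps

b: -3,-2,-1,0,1,2,3,4
c: 0,1,2,3,4,5,6,7
d: -1,-1,-1,-1,-1,-1,-1,-1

steps = 4; useful = 32; efficiency = 32/32 = 1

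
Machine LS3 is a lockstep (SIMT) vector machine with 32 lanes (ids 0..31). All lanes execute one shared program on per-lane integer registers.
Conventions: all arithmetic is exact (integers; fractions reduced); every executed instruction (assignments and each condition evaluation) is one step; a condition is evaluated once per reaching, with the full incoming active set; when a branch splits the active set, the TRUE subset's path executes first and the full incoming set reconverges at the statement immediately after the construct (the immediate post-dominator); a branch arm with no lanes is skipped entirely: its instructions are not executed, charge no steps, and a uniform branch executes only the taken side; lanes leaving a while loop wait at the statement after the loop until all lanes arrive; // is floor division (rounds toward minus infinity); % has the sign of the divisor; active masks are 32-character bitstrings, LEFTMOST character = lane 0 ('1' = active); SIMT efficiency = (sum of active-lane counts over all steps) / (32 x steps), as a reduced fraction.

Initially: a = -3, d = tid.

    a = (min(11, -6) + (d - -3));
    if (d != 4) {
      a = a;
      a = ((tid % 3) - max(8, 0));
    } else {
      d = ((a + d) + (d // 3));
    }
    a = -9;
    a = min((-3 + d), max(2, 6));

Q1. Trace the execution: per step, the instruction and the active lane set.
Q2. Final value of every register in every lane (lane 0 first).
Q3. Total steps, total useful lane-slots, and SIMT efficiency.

step 0: a <- (min(11, -6) + (d - -3)) 11111111111111111111111111111111
step 1: eval (d != 4)                11111111111111111111111111111111
step 2: a <- a                       11110111111111111111111111111111
step 3: a <- ((tid % 3) - max(8, 0)) 11110111111111111111111111111111
step 4: d <- ((a + d) + (d // 3))    00001000000000000000000000000000
step 5: a <- -9                      11111111111111111111111111111111
step 6: a <- min((-3 + d), max(2, 6)) 11111111111111111111111111111111

Answer: 7 steps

a: -3,-2,-1,0,3,2,3,4,5,6,6,6,6,6,6,6,6,6,6,6,6,6,6,6,6,6,6,6,6,6,6,6
d: 0,1,2,3,6,5,6,7,8,9,10,11,12,13,14,15,16,17,18,19,20,21,22,23,24,25,26,27,28,29,30,31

steps = 7; useful = 191; efficiency = 191/224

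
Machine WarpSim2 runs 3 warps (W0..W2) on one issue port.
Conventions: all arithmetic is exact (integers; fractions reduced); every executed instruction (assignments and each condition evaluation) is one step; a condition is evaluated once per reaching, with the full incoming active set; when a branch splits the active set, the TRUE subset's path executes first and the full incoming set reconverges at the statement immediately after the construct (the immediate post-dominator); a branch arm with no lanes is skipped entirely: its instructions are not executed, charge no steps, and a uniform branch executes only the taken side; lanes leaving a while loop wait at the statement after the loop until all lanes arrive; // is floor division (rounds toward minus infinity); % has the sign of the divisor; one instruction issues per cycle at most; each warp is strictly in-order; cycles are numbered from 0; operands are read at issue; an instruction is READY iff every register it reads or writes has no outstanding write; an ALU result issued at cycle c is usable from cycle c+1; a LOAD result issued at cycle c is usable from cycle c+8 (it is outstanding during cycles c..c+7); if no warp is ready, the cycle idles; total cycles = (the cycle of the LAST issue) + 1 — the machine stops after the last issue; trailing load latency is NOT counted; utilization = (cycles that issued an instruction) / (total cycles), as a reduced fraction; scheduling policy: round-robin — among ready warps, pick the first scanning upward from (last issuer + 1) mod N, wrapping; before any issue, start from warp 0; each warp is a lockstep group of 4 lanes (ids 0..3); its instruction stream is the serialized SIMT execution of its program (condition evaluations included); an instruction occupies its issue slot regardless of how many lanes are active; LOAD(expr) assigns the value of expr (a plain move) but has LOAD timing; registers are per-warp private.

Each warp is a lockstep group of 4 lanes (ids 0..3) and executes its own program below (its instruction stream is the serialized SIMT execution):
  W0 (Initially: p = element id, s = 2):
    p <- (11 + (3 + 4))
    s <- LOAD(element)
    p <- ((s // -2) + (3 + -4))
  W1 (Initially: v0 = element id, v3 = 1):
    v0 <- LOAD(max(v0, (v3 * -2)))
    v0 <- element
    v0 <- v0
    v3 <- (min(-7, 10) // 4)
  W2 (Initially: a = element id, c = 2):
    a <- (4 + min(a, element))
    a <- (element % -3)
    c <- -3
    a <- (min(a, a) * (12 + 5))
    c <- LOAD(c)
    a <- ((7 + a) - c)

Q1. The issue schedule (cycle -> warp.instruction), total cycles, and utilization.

cycle 0: W0.I0
cycle 1: W1.I0
cycle 2: W2.I0
cycle 3: W0.I1
cycle 4: W2.I1
cycle 5: W2.I2
cycle 6: W2.I3
cycle 7: W2.I4
cycle 8: idle
cycle 9: W1.I1
cycle 10: W1.I2
cycle 11: W0.I2
cycle 12: W1.I3
cycle 13: idle
cycle 14: idle
cycle 15: W2.I5

Answer: 16 cycles, utilization 13/16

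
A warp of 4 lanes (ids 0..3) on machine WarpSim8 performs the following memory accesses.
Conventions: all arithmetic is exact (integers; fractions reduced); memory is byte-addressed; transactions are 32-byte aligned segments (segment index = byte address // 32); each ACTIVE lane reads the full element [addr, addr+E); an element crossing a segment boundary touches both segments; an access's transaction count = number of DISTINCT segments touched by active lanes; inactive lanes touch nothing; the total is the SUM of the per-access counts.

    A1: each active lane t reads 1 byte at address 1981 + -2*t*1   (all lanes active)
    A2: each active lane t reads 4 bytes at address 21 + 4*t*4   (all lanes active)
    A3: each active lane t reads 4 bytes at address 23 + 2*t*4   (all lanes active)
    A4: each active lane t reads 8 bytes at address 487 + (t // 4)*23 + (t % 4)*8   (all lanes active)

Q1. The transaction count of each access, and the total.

A1: 1 transaction
A2: 3 transactions
A3: 2 transactions
A4: 2 transactions

Answer: 1,3,2,2; total 8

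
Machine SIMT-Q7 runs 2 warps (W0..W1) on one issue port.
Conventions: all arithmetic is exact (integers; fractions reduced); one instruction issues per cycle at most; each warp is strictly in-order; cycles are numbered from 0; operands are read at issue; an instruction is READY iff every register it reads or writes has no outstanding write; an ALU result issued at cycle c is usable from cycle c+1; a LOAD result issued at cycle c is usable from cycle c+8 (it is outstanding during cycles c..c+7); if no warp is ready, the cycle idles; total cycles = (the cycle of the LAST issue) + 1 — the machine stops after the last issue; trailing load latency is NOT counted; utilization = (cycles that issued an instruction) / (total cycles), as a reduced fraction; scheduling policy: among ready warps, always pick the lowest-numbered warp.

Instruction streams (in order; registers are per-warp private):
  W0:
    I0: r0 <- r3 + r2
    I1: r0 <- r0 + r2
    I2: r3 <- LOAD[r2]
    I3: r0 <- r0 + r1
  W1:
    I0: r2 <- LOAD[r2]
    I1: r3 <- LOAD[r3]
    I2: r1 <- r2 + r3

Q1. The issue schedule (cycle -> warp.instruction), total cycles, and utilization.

cycle 0: W0.I0
cycle 1: W0.I1
cycle 2: W0.I2
cycle 3: W0.I3
cycle 4: W1.I0
cycle 5: W1.I1
cycle 6: idle
cycle 7: idle
cycle 8: idle
cycle 9: idle
cycle 10: idle
cycle 11: idle
cycle 12: idle
cycle 13: W1.I2

Answer: 14 cycles, utilization 1/2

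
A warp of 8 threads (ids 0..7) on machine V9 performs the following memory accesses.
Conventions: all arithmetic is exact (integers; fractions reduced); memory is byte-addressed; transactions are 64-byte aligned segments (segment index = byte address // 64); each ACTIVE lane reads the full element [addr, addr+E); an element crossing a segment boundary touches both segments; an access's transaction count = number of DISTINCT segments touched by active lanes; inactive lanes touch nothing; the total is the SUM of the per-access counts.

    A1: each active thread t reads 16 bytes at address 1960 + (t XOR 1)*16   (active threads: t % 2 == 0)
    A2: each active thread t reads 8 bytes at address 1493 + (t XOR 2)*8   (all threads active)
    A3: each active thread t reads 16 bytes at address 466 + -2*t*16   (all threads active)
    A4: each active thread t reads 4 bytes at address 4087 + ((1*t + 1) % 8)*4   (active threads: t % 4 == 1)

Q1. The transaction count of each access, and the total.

A1: 3 transactions
A2: 2 transactions
A3: 5 transactions
A4: 2 transactions

Answer: 3,2,5,2; total 12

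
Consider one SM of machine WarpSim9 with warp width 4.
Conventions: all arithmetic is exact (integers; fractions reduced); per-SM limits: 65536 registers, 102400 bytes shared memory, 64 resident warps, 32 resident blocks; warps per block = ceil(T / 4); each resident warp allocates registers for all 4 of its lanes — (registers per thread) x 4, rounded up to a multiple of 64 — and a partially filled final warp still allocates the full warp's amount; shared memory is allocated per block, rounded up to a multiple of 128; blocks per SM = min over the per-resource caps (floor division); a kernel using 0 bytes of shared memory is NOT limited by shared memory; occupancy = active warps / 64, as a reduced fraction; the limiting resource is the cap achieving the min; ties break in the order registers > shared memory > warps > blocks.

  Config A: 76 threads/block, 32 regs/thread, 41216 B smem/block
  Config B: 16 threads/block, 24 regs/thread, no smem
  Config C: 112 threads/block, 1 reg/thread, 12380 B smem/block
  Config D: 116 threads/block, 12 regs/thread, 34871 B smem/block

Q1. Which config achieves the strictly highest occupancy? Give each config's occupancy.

occupancies: A 19/32, B 1, C 7/8, D 29/32

Answer: B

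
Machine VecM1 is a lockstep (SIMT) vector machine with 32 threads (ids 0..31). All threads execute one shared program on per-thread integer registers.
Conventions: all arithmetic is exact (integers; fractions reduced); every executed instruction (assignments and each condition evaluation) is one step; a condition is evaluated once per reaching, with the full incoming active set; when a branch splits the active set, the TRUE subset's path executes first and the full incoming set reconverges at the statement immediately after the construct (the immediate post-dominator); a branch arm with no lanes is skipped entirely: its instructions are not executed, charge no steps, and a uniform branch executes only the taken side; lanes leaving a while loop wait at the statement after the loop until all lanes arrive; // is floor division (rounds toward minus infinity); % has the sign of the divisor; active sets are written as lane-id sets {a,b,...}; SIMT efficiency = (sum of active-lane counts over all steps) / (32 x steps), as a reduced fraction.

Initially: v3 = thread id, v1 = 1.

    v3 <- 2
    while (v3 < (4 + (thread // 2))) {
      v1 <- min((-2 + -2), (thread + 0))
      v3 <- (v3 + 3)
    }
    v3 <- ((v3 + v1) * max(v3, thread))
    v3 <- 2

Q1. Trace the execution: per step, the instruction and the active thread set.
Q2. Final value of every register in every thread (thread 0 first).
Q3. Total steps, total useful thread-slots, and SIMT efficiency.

step 0: v3 <- 2                      {0,1,2,3,4,5,6,7,8,9,10,11,12,13,14,15,16,17,18,19,20,21,22,23,24,25,26,27,28,29,30,31}
step 1: eval (v3 < (4 + (thread // 2))) {0,1,2,3,4,5,6,7,8,9,10,11,12,13,14,15,16,17,18,19,20,21,22,23,24,25,26,27,28,29,30,31}
step 2: v1 <- min((-2 + -2), (thread + 0)) {0,1,2,3,4,5,6,7,8,9,10,11,12,13,14,15,16,17,18,19,20,21,22,23,24,25,26,27,28,29,30,31}
step 3: v3 <- (v3 + 3)               {0,1,2,3,4,5,6,7,8,9,10,11,12,13,14,15,16,17,18,19,20,21,22,23,24,25,26,27,28,29,30,31}
step 4: eval (v3 < (4 + (thread // 2))) {0,1,2,3,4,5,6,7,8,9,10,11,12,13,14,15,16,17,18,19,20,21,22,23,24,25,26,27,28,29,30,31}
step 5: v1 <- min((-2 + -2), (thread + 0)) {4,5,6,7,8,9,10,11,12,13,14,15,16,17,18,19,20,21,22,23,24,25,26,27,28,29,30,31}
step 6: v3 <- (v3 + 3)               {4,5,6,7,8,9,10,11,12,13,14,15,16,17,18,19,20,21,22,23,24,25,26,27,28,29,30,31}
step 7: eval (v3 < (4 + (thread // 2))) {4,5,6,7,8,9,10,11,12,13,14,15,16,17,18,19,20,21,22,23,24,25,26,27,28,29,30,31}
step 8: v1 <- min((-2 + -2), (thread + 0)) {10,11,12,13,14,15,16,17,18,19,20,21,22,23,24,25,26,27,28,29,30,31}
step 9: v3 <- (v3 + 3)               {10,11,12,13,14,15,16,17,18,19,20,21,22,23,24,25,26,27,28,29,30,31}
step 10: eval (v3 < (4 + (thread // 2))) {10,11,12,13,14,15,16,17,18,19,20,21,22,23,24,25,26,27,28,29,30,31}
step 11: v1 <- min((-2 + -2), (thread + 0)) {16,17,18,19,20,21,22,23,24,25,26,27,28,29,30,31}
step 12: v3 <- (v3 + 3)               {16,17,18,19,20,21,22,23,24,25,26,27,28,29,30,31}
step 13: eval (v3 < (4 + (thread // 2))) {16,17,18,19,20,21,22,23,24,25,26,27,28,29,30,31}
step 14: v1 <- min((-2 + -2), (thread + 0)) {22,23,24,25,26,27,28,29,30,31}
step 15: v3 <- (v3 + 3)               {22,23,24,25,26,27,28,29,30,31}
step 16: eval (v3 < (4 + (thread // 2))) {22,23,24,25,26,27,28,29,30,31}
step 17: v1 <- min((-2 + -2), (thread + 0)) {28,29,30,31}
step 18: v3 <- (v3 + 3)               {28,29,30,31}
step 19: eval (v3 < (4 + (thread // 2))) {28,29,30,31}
step 20: v3 <- ((v3 + v1) * max(v3, thread)) {0,1,2,3,4,5,6,7,8,9,10,11,12,13,14,15,16,17,18,19,20,21,22,23,24,25,26,27,28,29,30,31}
step 21: v3 <- 2                      {0,1,2,3,4,5,6,7,8,9,10,11,12,13,14,15,16,17,18,19,20,21,22,23,24,25,26,27,28,29,30,31}

Answer: 22 steps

v3: 2,2,2,2,2,2,2,2,2,2,2,2,2,2,2,2,2,2,2,2,2,2,2,2,2,2,2,2,2,2,2,2
v1: -4,-4,-4,-4,-4,-4,-4,-4,-4,-4,-4,-4,-4,-4,-4,-4,-4,-4,-4,-4,-4,-4,-4,-4,-4,-4,-4,-4,-4,-4,-4,-4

steps = 22; useful = 464; efficiency = 464/704 = 29/44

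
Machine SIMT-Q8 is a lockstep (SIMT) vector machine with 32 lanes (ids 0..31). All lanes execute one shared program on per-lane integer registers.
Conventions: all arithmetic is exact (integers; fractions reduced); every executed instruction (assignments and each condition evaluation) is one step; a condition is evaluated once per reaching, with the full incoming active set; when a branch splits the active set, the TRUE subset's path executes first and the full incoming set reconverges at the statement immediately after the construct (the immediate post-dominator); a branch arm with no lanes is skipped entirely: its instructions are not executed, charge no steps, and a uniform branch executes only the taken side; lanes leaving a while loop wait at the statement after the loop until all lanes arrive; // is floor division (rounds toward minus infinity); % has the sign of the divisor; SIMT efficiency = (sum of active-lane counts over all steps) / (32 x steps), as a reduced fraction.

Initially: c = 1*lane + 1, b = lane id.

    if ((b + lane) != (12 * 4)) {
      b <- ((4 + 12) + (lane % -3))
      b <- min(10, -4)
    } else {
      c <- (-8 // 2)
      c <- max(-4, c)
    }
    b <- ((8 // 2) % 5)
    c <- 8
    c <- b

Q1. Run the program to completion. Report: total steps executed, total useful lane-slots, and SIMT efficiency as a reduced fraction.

Answer: 8 steps, 192 useful, 3/4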